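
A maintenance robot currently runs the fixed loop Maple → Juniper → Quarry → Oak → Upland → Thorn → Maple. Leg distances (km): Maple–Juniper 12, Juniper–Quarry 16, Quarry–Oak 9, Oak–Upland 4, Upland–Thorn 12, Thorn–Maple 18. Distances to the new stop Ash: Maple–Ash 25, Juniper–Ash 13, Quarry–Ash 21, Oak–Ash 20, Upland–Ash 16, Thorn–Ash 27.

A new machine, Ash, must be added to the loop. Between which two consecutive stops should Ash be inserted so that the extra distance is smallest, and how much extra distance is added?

Minimum extra distance: 18 km, inserting Ash between Juniper and Quarry.

Insertion cost between consecutive stops i–j is d(i,Ash) + d(Ash,j) − d(i,j):
  between Maple and Juniper: 25 + 13 − 12 = 26
  between Juniper and Quarry: 13 + 21 − 16 = 18
  between Quarry and Oak: 21 + 20 − 9 = 32
  between Oak and Upland: 20 + 16 − 4 = 32
  between Upland and Thorn: 16 + 27 − 12 = 31
  between Thorn and Maple: 27 + 25 − 18 = 34
Cheapest insertion is between Juniper and Quarry, adding 18.
New total = 71 + 18 = 89.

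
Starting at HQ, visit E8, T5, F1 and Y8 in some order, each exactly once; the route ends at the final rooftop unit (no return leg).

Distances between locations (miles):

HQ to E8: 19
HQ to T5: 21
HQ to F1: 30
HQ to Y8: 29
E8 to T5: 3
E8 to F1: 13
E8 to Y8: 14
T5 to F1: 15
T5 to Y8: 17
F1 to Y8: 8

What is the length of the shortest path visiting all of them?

There are 4! = 24 possible orderings.
HQ→E8→T5→F1→Y8: 19+3+15+8 = 45
HQ→E8→T5→Y8→F1: 19+3+17+8 = 47
HQ→E8→F1→T5→Y8: 19+13+15+17 = 64
HQ→E8→F1→Y8→T5: 19+13+8+17 = 57
HQ→E8→Y8→T5→F1: 19+14+17+15 = 65
HQ→E8→Y8→F1→T5: 19+14+8+15 = 56
HQ→T5→E8→F1→Y8: 21+3+13+8 = 45
HQ→T5→E8→Y8→F1: 21+3+14+8 = 46
HQ→T5→F1→E8→Y8: 21+15+13+14 = 63
HQ→T5→F1→Y8→E8: 21+15+8+14 = 58
HQ→T5→Y8→E8→F1: 21+17+14+13 = 65
HQ→T5→Y8→F1→E8: 21+17+8+13 = 59
HQ→F1→E8→T5→Y8: 30+13+3+17 = 63
HQ→F1→E8→Y8→T5: 30+13+14+17 = 74
… (10 more)
The minimum is 45.
One shortest path: HQ → E8 → T5 → F1 → Y8.

Minimum one-way distance = 45 miles.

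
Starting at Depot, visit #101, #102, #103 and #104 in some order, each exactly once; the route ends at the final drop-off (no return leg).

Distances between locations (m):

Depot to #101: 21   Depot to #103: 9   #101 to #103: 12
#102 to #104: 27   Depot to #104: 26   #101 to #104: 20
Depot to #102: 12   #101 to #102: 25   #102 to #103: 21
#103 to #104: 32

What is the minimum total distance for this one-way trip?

Shortest open route: 65 m.

There are 4! = 24 possible orderings.
Depot→#101→#102→#103→#104: 21+25+21+32 = 99
Depot→#101→#102→#104→#103: 21+25+27+32 = 105
Depot→#101→#103→#102→#104: 21+12+21+27 = 81
Depot→#101→#103→#104→#102: 21+12+32+27 = 92
Depot→#101→#104→#102→#103: 21+20+27+21 = 89
Depot→#101→#104→#103→#102: 21+20+32+21 = 94
Depot→#102→#101→#103→#104: 12+25+12+32 = 81
Depot→#102→#101→#104→#103: 12+25+20+32 = 89
Depot→#102→#103→#101→#104: 12+21+12+20 = 65
Depot→#102→#103→#104→#101: 12+21+32+20 = 85
Depot→#102→#104→#101→#103: 12+27+20+12 = 71
Depot→#102→#104→#103→#101: 12+27+32+12 = 83
Depot→#103→#101→#102→#104: 9+12+25+27 = 73
Depot→#103→#101→#104→#102: 9+12+20+27 = 68
… (10 more)
The minimum is 65.
One shortest path: Depot → #102 → #103 → #101 → #104.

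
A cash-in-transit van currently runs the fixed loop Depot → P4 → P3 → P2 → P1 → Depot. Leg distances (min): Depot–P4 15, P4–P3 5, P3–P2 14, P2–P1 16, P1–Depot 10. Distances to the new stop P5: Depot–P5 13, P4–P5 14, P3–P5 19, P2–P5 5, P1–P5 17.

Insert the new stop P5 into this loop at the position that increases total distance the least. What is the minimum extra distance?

Insertion cost between consecutive stops i–j is d(i,P5) + d(P5,j) − d(i,j):
  between Depot and P4: 13 + 14 − 15 = 12
  between P4 and P3: 14 + 19 − 5 = 28
  between P3 and P2: 19 + 5 − 14 = 10
  between P2 and P1: 5 + 17 − 16 = 6
  between P1 and Depot: 17 + 13 − 10 = 20
Cheapest insertion is between P2 and P1, adding 6.
New total = 60 + 6 = 66.

Adding 6 min by placing P5 on the P2–P1 leg.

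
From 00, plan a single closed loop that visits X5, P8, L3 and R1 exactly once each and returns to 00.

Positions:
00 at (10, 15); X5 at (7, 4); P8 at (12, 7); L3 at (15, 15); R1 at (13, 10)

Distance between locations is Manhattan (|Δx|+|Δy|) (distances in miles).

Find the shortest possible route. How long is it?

00 - X5 - P8 - L3 - R1 - 00: 14+8+11+7+8 = 48
00 - X5 - P8 - R1 - L3 - 00: 14+8+4+7+5 = 38
00 - X5 - L3 - P8 - R1 - 00: 14+19+11+4+8 = 56
00 - X5 - L3 - R1 - P8 - 00: 14+19+7+4+10 = 54
00 - X5 - R1 - P8 - L3 - 00: 14+12+4+11+5 = 46
00 - X5 - R1 - L3 - P8 - 00: 14+12+7+11+10 = 54
00 - P8 - X5 - L3 - R1 - 00: 10+8+19+7+8 = 52
00 - P8 - X5 - R1 - L3 - 00: 10+8+12+7+5 = 42
00 - P8 - L3 - X5 - R1 - 00: 10+11+19+12+8 = 60
00 - P8 - R1 - X5 - L3 - 00: 10+4+12+19+5 = 50
00 - L3 - X5 - P8 - R1 - 00: 5+19+8+4+8 = 44
00 - L3 - P8 - X5 - R1 - 00: 5+11+8+12+8 = 44
The minimum is 38.
One optimal route: 00 → X5 → P8 → R1 → L3 → 00 (or its reverse).

38 miles — the shortest possible round trip.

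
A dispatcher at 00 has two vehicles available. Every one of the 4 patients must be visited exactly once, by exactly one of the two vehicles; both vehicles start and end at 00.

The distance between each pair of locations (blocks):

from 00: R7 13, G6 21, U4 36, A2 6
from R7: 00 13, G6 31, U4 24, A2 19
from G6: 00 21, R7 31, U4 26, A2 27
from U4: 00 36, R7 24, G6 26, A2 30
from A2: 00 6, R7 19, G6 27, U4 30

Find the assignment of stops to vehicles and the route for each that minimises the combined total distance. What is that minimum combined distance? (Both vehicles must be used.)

There are 2^3 − 1 = 7 ways to divide the 4 stops into two non-empty groups. For each, the best each vehicle can do is its own shortest tour through its group:
  {R7} + {G6, U4, A2}: 26 + 83 = 109
  {G6} + {R7, U4, A2}: 42 + 73 = 115
  {R7, G6} + {U4, A2}: 65 + 72 = 137
  {U4} + {R7, G6, A2}: 72 + 77 = 149
  {R7, U4} + {G6, A2}: 73 + 54 = 127
  {G6, U4} + {R7, A2}: 83 + 38 = 121
  … (7 splits in total)
  {R7, G6, U4} + {A2}: 84 + 12 = 96  ← best
Best: vehicle 1 00 → R7 → U4 → G6 → 00 = 84; vehicle 2 00 → A2 → 00 = 12; combined 96.

96 blocks — the smallest possible combined total.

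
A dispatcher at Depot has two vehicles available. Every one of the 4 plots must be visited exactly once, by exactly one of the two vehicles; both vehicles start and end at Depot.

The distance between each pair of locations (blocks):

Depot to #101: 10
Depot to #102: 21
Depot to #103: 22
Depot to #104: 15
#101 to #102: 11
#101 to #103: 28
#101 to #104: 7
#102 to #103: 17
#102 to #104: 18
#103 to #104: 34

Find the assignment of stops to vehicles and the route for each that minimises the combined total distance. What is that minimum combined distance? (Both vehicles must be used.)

Try each way of splitting the stops between the two vehicles (each non-empty) and, for each split, find the best tour for each vehicle:
  {#101} + {#102, #103, #104}: 20 + 72 = 92
  {#102} + {#101, #103, #104}: 42 + 72 = 114
  {#101, #102} + {#103, #104}: 42 + 71 = 113
  {#103} + {#101, #102, #104}: 44 + 54 = 98
  {#101, #103} + {#102, #104}: 60 + 54 = 114
  {#102, #103} + {#101, #104}: 60 + 32 = 92
  … (7 splits in total)
  {#101, #102, #103} + {#104}: 60 + 30 = 90  ← best
Best: vehicle 1 Depot → #101 → #102 → #103 → Depot = 60; vehicle 2 Depot → #104 → Depot = 30; combined 90.

Minimum combined distance: 90 blocks.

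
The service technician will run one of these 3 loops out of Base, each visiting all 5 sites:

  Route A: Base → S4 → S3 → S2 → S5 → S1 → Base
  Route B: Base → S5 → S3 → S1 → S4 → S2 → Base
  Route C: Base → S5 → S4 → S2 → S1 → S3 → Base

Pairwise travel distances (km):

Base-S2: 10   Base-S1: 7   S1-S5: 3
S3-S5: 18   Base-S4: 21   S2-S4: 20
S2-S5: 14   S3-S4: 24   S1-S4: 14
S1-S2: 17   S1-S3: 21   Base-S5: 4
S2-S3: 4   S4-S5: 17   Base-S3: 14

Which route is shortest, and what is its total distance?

73 km — Route A is the shortest.

Route A: 21 + 24 + 4 + 14 + 3 + 7 = 73
Route B: 4 + 18 + 21 + 14 + 20 + 10 = 87
Route C: 4 + 17 + 20 + 17 + 21 + 14 = 93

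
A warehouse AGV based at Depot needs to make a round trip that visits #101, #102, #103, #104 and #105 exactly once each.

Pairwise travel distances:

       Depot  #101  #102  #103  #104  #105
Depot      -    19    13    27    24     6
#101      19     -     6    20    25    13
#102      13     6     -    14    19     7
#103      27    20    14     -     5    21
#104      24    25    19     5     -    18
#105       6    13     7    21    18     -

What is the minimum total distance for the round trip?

Shortest round trip = 68.

With 5 stops there are 5!/2 = 60 distinct round trips (a route and its reverse cost the same).
Depot - #101 - #102 - #103 - #104 - #105 - Depot: 19+6+14+5+18+6 = 68
Depot - #101 - #102 - #103 - #105 - #104 - Depot: 19+6+14+21+18+24 = 102
Depot - #101 - #102 - #104 - #103 - #105 - Depot: 19+6+19+5+21+6 = 76
Depot - #101 - #102 - #104 - #105 - #103 - Depot: 19+6+19+18+21+27 = 110
Depot - #101 - #102 - #105 - #103 - #104 - Depot: 19+6+7+21+5+24 = 82
Depot - #101 - #102 - #105 - #104 - #103 - Depot: 19+6+7+18+5+27 = 82
Depot - #101 - #103 - #102 - #104 - #105 - Depot: 19+20+14+19+18+6 = 96
Depot - #101 - #103 - #102 - #105 - #104 - Depot: 19+20+14+7+18+24 = 102
Depot - #101 - #103 - #104 - #102 - #105 - Depot: 19+20+5+19+7+6 = 76
Depot - #101 - #103 - #104 - #105 - #102 - Depot: 19+20+5+18+7+13 = 82
Depot - #101 - #103 - #105 - #102 - #104 - Depot: 19+20+21+7+19+24 = 110
Depot - #101 - #103 - #105 - #104 - #102 - Depot: 19+20+21+18+19+13 = 110
Depot - #101 - #104 - #102 - #103 - #105 - Depot: 19+25+19+14+21+6 = 104
Depot - #101 - #104 - #102 - #105 - #103 - Depot: 19+25+19+7+21+27 = 118
… (46 more)
The minimum is 68.
One optimal route: Depot → #101 → #102 → #103 → #104 → #105 → Depot (or its reverse).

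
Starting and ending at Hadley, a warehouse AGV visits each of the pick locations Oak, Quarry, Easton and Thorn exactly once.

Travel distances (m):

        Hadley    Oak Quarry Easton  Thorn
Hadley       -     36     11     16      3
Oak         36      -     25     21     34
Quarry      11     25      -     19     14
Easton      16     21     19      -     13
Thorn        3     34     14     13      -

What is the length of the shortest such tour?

Shortest round trip = 73 m.

There are 12 distinct closed tours to check (reversals are equivalent).
Hadley-Oak-Quarry-Easton-Thorn-Hadley: 36+25+19+13+3 = 96
Hadley-Oak-Quarry-Thorn-Easton-Hadley: 36+25+14+13+16 = 104
Hadley-Oak-Easton-Quarry-Thorn-Hadley: 36+21+19+14+3 = 93
Hadley-Oak-Easton-Thorn-Quarry-Hadley: 36+21+13+14+11 = 95
Hadley-Oak-Thorn-Quarry-Easton-Hadley: 36+34+14+19+16 = 119
Hadley-Oak-Thorn-Easton-Quarry-Hadley: 36+34+13+19+11 = 113
Hadley-Quarry-Oak-Easton-Thorn-Hadley: 11+25+21+13+3 = 73
Hadley-Quarry-Oak-Thorn-Easton-Hadley: 11+25+34+13+16 = 99
Hadley-Quarry-Easton-Oak-Thorn-Hadley: 11+19+21+34+3 = 88
Hadley-Quarry-Thorn-Oak-Easton-Hadley: 11+14+34+21+16 = 96
Hadley-Easton-Oak-Quarry-Thorn-Hadley: 16+21+25+14+3 = 79
Hadley-Easton-Quarry-Oak-Thorn-Hadley: 16+19+25+34+3 = 97
The minimum is 73.
One optimal route: Hadley → Quarry → Oak → Easton → Thorn → Hadley (or its reverse).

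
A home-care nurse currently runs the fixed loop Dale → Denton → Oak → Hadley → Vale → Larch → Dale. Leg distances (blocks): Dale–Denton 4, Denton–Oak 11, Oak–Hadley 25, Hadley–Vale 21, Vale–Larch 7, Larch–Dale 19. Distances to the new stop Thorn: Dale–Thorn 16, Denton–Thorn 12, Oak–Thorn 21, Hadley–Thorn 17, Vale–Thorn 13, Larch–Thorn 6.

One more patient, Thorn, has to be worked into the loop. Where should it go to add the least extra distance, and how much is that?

Minimum extra distance: 3 blocks, inserting Thorn between Larch and Dale.

Insertion cost between consecutive stops i–j is d(i,Thorn) + d(Thorn,j) − d(i,j):
  between Dale and Denton: 16 + 12 − 4 = 24
  between Denton and Oak: 12 + 21 − 11 = 22
  between Oak and Hadley: 21 + 17 − 25 = 13
  between Hadley and Vale: 17 + 13 − 21 = 9
  between Vale and Larch: 13 + 6 − 7 = 12
  between Larch and Dale: 6 + 16 − 19 = 3
Cheapest insertion is between Larch and Dale, adding 3.
New total = 87 + 3 = 90.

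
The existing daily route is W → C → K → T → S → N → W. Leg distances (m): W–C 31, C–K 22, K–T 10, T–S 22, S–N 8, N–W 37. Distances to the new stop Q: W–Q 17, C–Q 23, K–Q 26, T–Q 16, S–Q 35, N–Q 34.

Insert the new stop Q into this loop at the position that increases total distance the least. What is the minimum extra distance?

Insertion cost between consecutive stops i–j is d(i,Q) + d(Q,j) − d(i,j):
  between W and C: 17 + 23 − 31 = 9
  between C and K: 23 + 26 − 22 = 27
  between K and T: 26 + 16 − 10 = 32
  between T and S: 16 + 35 − 22 = 29
  between S and N: 35 + 34 − 8 = 61
  between N and W: 34 + 17 − 37 = 14
Cheapest insertion is between W and C, adding 9.
New total = 130 + 9 = 139.

Adding 9 m by placing Q on the W–C leg.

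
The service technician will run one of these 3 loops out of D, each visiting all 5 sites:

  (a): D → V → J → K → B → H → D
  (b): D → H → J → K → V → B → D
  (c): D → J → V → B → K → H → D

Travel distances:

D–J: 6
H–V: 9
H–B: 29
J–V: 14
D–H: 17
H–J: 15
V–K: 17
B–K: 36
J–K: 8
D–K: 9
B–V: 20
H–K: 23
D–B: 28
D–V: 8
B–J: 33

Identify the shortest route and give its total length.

Shortest is (b), total 105.

(a): 8 + 14 + 8 + 36 + 29 + 17 = 112
(b): 17 + 15 + 8 + 17 + 20 + 28 = 105
(c): 6 + 14 + 20 + 36 + 23 + 17 = 116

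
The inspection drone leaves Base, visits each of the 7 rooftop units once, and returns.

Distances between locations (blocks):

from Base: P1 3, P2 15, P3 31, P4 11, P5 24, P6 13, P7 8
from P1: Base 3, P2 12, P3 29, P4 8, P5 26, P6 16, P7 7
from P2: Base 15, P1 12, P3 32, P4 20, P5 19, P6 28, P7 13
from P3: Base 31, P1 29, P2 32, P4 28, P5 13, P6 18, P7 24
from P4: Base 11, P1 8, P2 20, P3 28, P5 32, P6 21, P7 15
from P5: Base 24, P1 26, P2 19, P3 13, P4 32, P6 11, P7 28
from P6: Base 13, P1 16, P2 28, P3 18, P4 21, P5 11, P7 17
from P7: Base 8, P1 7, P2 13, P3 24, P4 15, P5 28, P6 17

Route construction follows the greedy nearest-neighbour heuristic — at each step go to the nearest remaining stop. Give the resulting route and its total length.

From Base: distances to unvisited — P1=3, P7=8, P4=11, P6=13, P2=15, P5=24, P3=31. Nearest is P1 (3).
From P1: distances to unvisited — P7=7, P4=8, P2=12, P6=16, P5=26, P3=29. Nearest is P7 (7).
From P7: distances to unvisited — P2=13, P4=15, P6=17, P3=24, P5=28. Nearest is P2 (13).
From P2: distances to unvisited — P5=19, P4=20, P6=28, P3=32. Nearest is P5 (19).
From P5: distances to unvisited — P6=11, P3=13, P4=32. Nearest is P6 (11).
From P6: distances to unvisited — P3=18, P4=21. Nearest is P3 (18).
From P3: distances to unvisited — P4=28. Nearest is P4 (28).
Return P4→Base: 11.
Total = 3 + 7 + 13 + 19 + 11 + 18 + 28 + 11 = 110.

Total distance 110 blocks via the nearest-neighbour route Base → P1 → P7 → P2 → P5 → P6 → P3 → P4 → Base.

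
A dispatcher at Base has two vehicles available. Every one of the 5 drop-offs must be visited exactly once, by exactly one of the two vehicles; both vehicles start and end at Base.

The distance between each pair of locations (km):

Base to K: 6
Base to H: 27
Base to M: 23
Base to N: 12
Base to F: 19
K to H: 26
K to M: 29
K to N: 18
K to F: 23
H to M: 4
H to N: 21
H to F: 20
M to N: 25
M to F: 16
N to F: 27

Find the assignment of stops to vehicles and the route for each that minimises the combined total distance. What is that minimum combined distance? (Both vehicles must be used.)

Try each way of splitting the stops between the two vehicles (each non-empty) and, for each split, find the best tour for each vehicle:
  {K} + {H, M, N, F}: 12 + 72 = 84
  {H} + {K, M, N, F}: 54 + 82 = 136
  {K, H} + {M, N, F}: 59 + 72 = 131
  {M} + {K, H, N, F}: 46 + 82 = 128
  {K, M} + {H, N, F}: 58 + 72 = 130
  {H, M} + {K, N, F}: 54 + 68 = 122
  … (15 splits in total)
Best: vehicle 1 Base → K → Base = 12; vehicle 2 Base → N → H → M → F → Base = 72; combined 84.

Minimum combined distance: 84 km.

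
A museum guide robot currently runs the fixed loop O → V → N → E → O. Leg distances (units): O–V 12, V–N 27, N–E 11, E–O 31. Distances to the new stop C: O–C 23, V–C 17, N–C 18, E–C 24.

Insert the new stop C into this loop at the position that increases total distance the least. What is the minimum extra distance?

Adding 8 by placing C on the V–N leg.

Insertion cost between consecutive stops i–j is d(i,C) + d(C,j) − d(i,j):
  between O and V: 23 + 17 − 12 = 28
  between V and N: 17 + 18 − 27 = 8
  between N and E: 18 + 24 − 11 = 31
  between E and O: 24 + 23 − 31 = 16
Cheapest insertion is between V and N, adding 8.
New total = 81 + 8 = 89.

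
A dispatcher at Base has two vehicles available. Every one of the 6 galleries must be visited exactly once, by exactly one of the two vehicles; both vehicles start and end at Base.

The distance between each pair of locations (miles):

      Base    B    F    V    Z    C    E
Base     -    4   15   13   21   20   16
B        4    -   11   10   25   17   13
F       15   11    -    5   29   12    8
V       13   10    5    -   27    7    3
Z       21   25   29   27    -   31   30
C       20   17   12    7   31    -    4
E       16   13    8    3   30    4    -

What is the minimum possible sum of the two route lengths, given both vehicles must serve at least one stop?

There are 2^5 − 1 = 31 ways to divide the 6 stops into two non-empty groups. For each, the best each vehicle can do is its own shortest tour through its group:
  {B} + {F, V, Z, C, E}: 8 + 79 = 87
  {F} + {B, V, Z, C, E}: 30 + 73 = 103
  {B, F} + {V, Z, C, E}: 30 + 72 = 102
  {V} + {B, F, Z, C, E}: 26 + 79 = 105
  {B, V} + {F, Z, C, E}: 27 + 79 = 106
  {F, V} + {B, Z, C, E}: 33 + 73 = 106
  … (31 splits in total)
Best: vehicle 1 Base → B → Base = 8; vehicle 2 Base → F → V → E → C → Z → Base = 79; combined 87.

Minimum combined distance: 87 miles.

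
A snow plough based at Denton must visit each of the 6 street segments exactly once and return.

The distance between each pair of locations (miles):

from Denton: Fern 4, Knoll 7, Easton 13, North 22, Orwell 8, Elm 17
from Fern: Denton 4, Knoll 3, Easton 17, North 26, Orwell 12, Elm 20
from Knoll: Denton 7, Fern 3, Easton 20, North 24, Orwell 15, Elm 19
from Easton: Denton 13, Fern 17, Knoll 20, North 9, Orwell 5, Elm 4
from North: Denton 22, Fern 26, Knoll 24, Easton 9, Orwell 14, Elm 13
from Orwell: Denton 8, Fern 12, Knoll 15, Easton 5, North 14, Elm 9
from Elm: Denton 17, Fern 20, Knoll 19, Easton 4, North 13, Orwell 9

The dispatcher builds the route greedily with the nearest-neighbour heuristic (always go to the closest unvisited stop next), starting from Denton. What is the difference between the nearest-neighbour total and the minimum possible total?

The nearest-neighbour route is 5 miles longer than optimal.

Denton: Fern=4, Knoll=7, Orwell=8, Easton=13, Elm=17, North=22 ⇒ Fern
Fern: Knoll=3, Orwell=12, Easton=17, Elm=20, North=26 ⇒ Knoll
Knoll: Orwell=15, Elm=19, Easton=20, North=24 ⇒ Orwell
Orwell: Easton=5, Elm=9, North=14 ⇒ Easton
Easton: Elm=4, North=9 ⇒ Elm
Elm: North=13 ⇒ North
NN route Denton → Fern → Knoll → Orwell → Easton → Elm → North → Denton costs 66.
Optimal: Denton → Fern → Knoll → North → Easton → Elm → Orwell → Denton costs 61 (by enumerating all 360 distinct tours).
Excess = 66 − 61 = 5.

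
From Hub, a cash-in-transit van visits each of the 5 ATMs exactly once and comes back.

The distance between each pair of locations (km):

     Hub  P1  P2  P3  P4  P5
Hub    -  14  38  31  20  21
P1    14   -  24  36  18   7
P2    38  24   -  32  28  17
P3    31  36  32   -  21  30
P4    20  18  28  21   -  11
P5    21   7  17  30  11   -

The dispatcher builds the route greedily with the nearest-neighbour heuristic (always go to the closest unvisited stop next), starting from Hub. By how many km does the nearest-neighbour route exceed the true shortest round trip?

The nearest-neighbour route is 12 km longer than optimal.

Hub: P1=14, P4=20, P5=21, P3=31, P2=38 ⇒ P1
P1: P5=7, P4=18, P2=24, P3=36 ⇒ P5
P5: P4=11, P2=17, P3=30 ⇒ P4
P4: P3=21, P2=28 ⇒ P3
P3: P2=32 ⇒ P2
NN route Hub → P1 → P5 → P4 → P3 → P2 → Hub costs 123.
Optimal: Hub → P1 → P5 → P2 → P3 → P4 → Hub costs 111 (by enumerating all 60 distinct tours).
Excess = 123 − 111 = 12.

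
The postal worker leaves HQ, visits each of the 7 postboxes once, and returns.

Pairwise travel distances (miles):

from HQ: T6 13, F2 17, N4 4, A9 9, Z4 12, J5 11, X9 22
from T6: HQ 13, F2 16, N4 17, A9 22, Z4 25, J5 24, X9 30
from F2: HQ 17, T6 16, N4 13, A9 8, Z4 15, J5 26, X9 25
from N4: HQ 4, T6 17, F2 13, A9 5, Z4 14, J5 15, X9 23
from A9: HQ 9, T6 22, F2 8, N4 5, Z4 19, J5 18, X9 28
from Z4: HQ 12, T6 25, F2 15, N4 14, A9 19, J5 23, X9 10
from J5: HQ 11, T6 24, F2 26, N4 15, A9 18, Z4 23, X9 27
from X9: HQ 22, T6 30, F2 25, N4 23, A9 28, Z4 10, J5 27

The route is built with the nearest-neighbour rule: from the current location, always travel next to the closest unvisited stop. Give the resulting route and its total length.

From HQ: distances to unvisited — N4=4, A9=9, J5=11, Z4=12, T6=13, F2=17, X9=22. Nearest is N4 (4).
From N4: distances to unvisited — A9=5, F2=13, Z4=14, J5=15, T6=17, X9=23. Nearest is A9 (5).
From A9: distances to unvisited — F2=8, J5=18, Z4=19, T6=22, X9=28. Nearest is F2 (8).
From F2: distances to unvisited — Z4=15, T6=16, X9=25, J5=26. Nearest is Z4 (15).
From Z4: distances to unvisited — X9=10, J5=23, T6=25. Nearest is X9 (10).
From X9: distances to unvisited — J5=27, T6=30. Nearest is J5 (27).
From J5: distances to unvisited — T6=24. Nearest is T6 (24).
Return T6→HQ: 13.
Total = 4 + 5 + 8 + 15 + 10 + 27 + 24 + 13 = 106.

Total distance 106 miles via the nearest-neighbour route HQ → N4 → A9 → F2 → Z4 → X9 → J5 → T6 → HQ.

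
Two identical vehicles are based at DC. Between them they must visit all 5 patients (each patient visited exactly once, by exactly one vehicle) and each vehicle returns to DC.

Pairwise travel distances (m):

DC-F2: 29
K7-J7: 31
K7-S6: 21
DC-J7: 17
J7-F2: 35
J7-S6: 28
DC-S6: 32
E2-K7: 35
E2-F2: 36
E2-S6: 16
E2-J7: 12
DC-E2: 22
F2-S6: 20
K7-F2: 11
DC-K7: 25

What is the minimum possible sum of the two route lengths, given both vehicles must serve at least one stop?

Minimum combined distance: 128 m.

Try each way of splitting the stops between the two vehicles (each non-empty) and, for each split, find the best tour for each vehicle:
  {E2} + {K7, J7, F2, S6}: 44 + 101 = 145
  {K7} + {E2, J7, F2, S6}: 50 + 94 = 144
  {E2, K7} + {J7, F2, S6}: 82 + 94 = 176
  {J7} + {E2, K7, F2, S6}: 34 + 94 = 128
  {E2, J7} + {K7, F2, S6}: 51 + 88 = 139
  {K7, J7} + {E2, F2, S6}: 73 + 87 = 160
  … (15 splits in total)
Best: vehicle 1 DC → J7 → DC = 34; vehicle 2 DC → E2 → S6 → F2 → K7 → DC = 94; combined 128.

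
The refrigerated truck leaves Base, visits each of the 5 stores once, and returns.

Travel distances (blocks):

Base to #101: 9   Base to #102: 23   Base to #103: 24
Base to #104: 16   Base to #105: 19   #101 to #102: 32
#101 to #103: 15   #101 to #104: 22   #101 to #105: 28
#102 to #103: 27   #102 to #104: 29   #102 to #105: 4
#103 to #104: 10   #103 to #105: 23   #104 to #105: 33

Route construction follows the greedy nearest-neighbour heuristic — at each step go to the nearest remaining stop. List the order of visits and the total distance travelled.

Nearest-neighbour total = 86 blocks; route Base → #101 → #103 → #104 → #102 → #105 → Base.

Base → [#101:9 / #104:16 / #105:19 / #102:23 / #103:24] → #101 (9)
#101 → [#103:15 / #104:22 / #105:28 / #102:32] → #103 (15)
#103 → [#104:10 / #105:23 / #102:27] → #104 (10)
#104 → [#102:29 / #105:33] → #102 (29)
#102 → [#105:4] → #105 (4)
Return #105→Base: 19.
Total = 9 + 15 + 10 + 29 + 4 + 19 = 86.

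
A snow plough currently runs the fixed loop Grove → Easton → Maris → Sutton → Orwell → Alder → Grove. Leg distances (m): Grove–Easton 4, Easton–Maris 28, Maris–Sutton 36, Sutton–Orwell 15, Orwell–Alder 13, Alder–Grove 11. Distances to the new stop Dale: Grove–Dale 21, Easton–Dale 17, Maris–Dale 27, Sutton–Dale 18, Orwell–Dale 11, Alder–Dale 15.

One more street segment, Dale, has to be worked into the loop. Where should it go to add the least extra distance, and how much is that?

Insertion cost between consecutive stops i–j is d(i,Dale) + d(Dale,j) − d(i,j):
  between Grove and Easton: 21 + 17 − 4 = 34
  between Easton and Maris: 17 + 27 − 28 = 16
  between Maris and Sutton: 27 + 18 − 36 = 9
  between Sutton and Orwell: 18 + 11 − 15 = 14
  between Orwell and Alder: 11 + 15 − 13 = 13
  between Alder and Grove: 15 + 21 − 11 = 25
Cheapest insertion is between Maris and Sutton, adding 9.
New total = 107 + 9 = 116.

+9 m — insert Dale between Maris and Sutton.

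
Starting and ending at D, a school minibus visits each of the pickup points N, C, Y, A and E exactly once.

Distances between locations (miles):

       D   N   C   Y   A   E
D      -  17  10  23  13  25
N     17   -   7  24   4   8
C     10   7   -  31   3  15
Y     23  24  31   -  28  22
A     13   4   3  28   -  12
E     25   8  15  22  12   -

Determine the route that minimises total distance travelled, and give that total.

D → N → C → Y → A → E → D: 17+7+31+28+12+25 = 120
D → N → C → Y → E → A → D: 17+7+31+22+12+13 = 102
D → N → C → A → Y → E → D: 17+7+3+28+22+25 = 102
D → N → C → A → E → Y → D: 17+7+3+12+22+23 = 84
D → N → C → E → Y → A → D: 17+7+15+22+28+13 = 102
D → N → C → E → A → Y → D: 17+7+15+12+28+23 = 102
D → N → Y → C → A → E → D: 17+24+31+3+12+25 = 112
D → N → Y → C → E → A → D: 17+24+31+15+12+13 = 112
D → N → Y → A → C → E → D: 17+24+28+3+15+25 = 112
D → N → Y → A → E → C → D: 17+24+28+12+15+10 = 106
D → N → Y → E → C → A → D: 17+24+22+15+3+13 = 94
D → N → Y → E → A → C → D: 17+24+22+12+3+10 = 88
D → N → A → C → Y → E → D: 17+4+3+31+22+25 = 102
D → N → A → C → E → Y → D: 17+4+3+15+22+23 = 84
… (46 more)
D → C → A → N → E → Y → D: 10+3+4+8+22+23 = 70  ← best
The minimum is 70.
One optimal route: D → C → A → N → E → Y → D (or its reverse).

Minimum total distance: 70 miles.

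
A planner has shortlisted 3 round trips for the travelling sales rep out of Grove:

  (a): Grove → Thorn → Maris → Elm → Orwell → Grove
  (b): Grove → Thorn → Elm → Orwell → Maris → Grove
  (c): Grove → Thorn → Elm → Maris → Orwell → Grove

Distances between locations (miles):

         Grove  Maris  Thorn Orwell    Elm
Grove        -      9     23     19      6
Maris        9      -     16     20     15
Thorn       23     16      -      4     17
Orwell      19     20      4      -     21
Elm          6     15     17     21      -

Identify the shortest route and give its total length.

(a): 23 + 16 + 15 + 21 + 19 = 94
(b): 23 + 17 + 21 + 20 + 9 = 90
(c): 23 + 17 + 15 + 20 + 19 = 94

Shortest is (b), total 90 miles.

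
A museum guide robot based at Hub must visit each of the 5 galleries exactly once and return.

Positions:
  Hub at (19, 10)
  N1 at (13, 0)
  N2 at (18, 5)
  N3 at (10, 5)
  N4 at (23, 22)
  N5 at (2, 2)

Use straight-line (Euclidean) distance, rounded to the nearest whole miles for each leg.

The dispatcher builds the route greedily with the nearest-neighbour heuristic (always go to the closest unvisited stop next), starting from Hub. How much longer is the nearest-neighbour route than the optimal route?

Hub: N2=5, N3=10, N1=12, N4=13, N5=19 ⇒ N2
N2: N1=7, N3=8, N5=16, N4=18 ⇒ N1
N1: N3=6, N5=11, N4=24 ⇒ N3
N3: N5=9, N4=21 ⇒ N5
N5: N4=29 ⇒ N4
NN route Hub → N2 → N1 → N3 → N5 → N4 → Hub costs 69.
Optimal: Hub → N2 → N1 → N5 → N3 → N4 → Hub costs 66 (by enumerating all 60 distinct tours).
Excess = 69 − 66 = 3.

3 miles longer than the optimal tour.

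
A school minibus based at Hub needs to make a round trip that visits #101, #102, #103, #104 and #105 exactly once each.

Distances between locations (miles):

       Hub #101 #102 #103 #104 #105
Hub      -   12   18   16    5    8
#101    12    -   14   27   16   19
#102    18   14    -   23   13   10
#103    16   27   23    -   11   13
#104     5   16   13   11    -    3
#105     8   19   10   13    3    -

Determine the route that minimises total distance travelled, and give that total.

With 5 stops there are 5!/2 = 60 distinct round trips (a route and its reverse cost the same).
Hub - #101 - #102 - #103 - #104 - #105 - Hub: 12+14+23+11+3+8 = 71
Hub - #101 - #102 - #103 - #105 - #104 - Hub: 12+14+23+13+3+5 = 70
Hub - #101 - #102 - #104 - #103 - #105 - Hub: 12+14+13+11+13+8 = 71
Hub - #101 - #102 - #104 - #105 - #103 - Hub: 12+14+13+3+13+16 = 71
Hub - #101 - #102 - #105 - #103 - #104 - Hub: 12+14+10+13+11+5 = 65
Hub - #101 - #102 - #105 - #104 - #103 - Hub: 12+14+10+3+11+16 = 66
Hub - #101 - #103 - #102 - #104 - #105 - Hub: 12+27+23+13+3+8 = 86
Hub - #101 - #103 - #102 - #105 - #104 - Hub: 12+27+23+10+3+5 = 80
Hub - #101 - #103 - #104 - #102 - #105 - Hub: 12+27+11+13+10+8 = 81
Hub - #101 - #103 - #104 - #105 - #102 - Hub: 12+27+11+3+10+18 = 81
Hub - #101 - #103 - #105 - #102 - #104 - Hub: 12+27+13+10+13+5 = 80
Hub - #101 - #103 - #105 - #104 - #102 - Hub: 12+27+13+3+13+18 = 86
Hub - #101 - #104 - #102 - #103 - #105 - Hub: 12+16+13+23+13+8 = 85
Hub - #101 - #104 - #102 - #105 - #103 - Hub: 12+16+13+10+13+16 = 80
… (46 more)
The minimum is 65.
One optimal route: Hub → #101 → #102 → #105 → #103 → #104 → Hub (or its reverse).

65 miles — the shortest possible round trip.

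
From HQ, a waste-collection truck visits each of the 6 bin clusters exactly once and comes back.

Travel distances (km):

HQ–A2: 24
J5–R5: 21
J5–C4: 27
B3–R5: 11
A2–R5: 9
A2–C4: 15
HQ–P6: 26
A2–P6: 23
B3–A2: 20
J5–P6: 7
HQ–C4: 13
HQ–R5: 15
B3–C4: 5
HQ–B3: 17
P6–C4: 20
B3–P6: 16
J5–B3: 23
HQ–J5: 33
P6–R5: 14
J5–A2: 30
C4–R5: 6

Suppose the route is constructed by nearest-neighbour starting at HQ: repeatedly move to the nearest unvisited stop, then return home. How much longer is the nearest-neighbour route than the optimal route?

6 km longer than the optimal tour.

HQ: C4=13, R5=15, B3=17, A2=24, P6=26, J5=33 ⇒ C4
C4: B3=5, R5=6, A2=15, P6=20, J5=27 ⇒ B3
B3: R5=11, P6=16, A2=20, J5=23 ⇒ R5
R5: A2=9, P6=14, J5=21 ⇒ A2
A2: P6=23, J5=30 ⇒ P6
P6: J5=7 ⇒ J5
NN route HQ → C4 → B3 → R5 → A2 → P6 → J5 → HQ costs 101.
Optimal: HQ → A2 → R5 → J5 → P6 → B3 → C4 → HQ costs 95 (by enumerating all 360 distinct tours).
Excess = 101 − 95 = 6.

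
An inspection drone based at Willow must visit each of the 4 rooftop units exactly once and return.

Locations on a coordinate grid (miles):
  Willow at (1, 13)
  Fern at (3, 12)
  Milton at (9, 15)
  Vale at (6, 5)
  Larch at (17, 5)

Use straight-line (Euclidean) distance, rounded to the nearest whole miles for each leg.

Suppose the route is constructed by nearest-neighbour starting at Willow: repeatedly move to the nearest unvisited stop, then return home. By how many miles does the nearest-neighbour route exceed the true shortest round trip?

Willow: Fern=2, Milton=8, Vale=9, Larch=18 ⇒ Fern
Fern: Milton=7, Vale=8, Larch=16 ⇒ Milton
Milton: Vale=10, Larch=13 ⇒ Vale
Vale: Larch=11 ⇒ Larch
NN route Willow → Fern → Milton → Vale → Larch → Willow costs 48.
Optimal: Willow → Fern → Milton → Larch → Vale → Willow costs 42 (by enumerating all 12 distinct tours).
Excess = 48 − 42 = 6.

Excess over optimum: 6 miles.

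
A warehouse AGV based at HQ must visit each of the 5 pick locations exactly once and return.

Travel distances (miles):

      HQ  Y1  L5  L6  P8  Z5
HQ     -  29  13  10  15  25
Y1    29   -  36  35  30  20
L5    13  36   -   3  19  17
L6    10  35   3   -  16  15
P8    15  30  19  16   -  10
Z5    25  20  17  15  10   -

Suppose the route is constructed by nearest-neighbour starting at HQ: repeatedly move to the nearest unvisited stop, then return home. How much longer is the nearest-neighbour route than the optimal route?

The nearest-neighbour route is 8 miles longer than optimal.

HQ: L6=10, L5=13, P8=15, Z5=25, Y1=29 ⇒ L6
L6: L5=3, Z5=15, P8=16, Y1=35 ⇒ L5
L5: Z5=17, P8=19, Y1=36 ⇒ Z5
Z5: P8=10, Y1=20 ⇒ P8
P8: Y1=30 ⇒ Y1
NN route HQ → L6 → L5 → Z5 → P8 → Y1 → HQ costs 99.
Optimal: HQ → Y1 → Z5 → P8 → L5 → L6 → HQ costs 91 (by enumerating all 60 distinct tours).
Excess = 99 − 91 = 8.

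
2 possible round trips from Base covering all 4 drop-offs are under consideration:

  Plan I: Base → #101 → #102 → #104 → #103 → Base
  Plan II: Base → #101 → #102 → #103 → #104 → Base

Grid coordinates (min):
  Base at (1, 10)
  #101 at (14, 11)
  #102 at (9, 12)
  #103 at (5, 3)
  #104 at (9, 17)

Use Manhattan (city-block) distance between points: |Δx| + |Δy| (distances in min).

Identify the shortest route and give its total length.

Plan I: 14 + 6 + 5 + 18 + 11 = 54
Plan II: 14 + 6 + 13 + 18 + 15 = 66

54 min — Plan I is the shortest.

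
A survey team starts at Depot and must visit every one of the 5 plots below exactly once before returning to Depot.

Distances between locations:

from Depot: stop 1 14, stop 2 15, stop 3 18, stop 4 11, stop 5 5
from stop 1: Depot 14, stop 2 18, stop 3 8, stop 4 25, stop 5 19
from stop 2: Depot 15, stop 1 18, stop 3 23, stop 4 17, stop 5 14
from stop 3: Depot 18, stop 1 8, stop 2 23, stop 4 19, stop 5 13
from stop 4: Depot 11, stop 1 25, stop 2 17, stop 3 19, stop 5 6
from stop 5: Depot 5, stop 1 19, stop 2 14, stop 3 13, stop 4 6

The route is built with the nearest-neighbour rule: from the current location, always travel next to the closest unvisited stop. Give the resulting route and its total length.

72 along Depot → stop 5 → stop 4 → stop 2 → stop 1 → stop 3 → Depot.

Depot → [stop 5:5 / stop 4:11 / stop 1:14 / stop 2:15 / stop 3:18] → stop 5 (5)
stop 5 → [stop 4:6 / stop 3:13 / stop 2:14 / stop 1:19] → stop 4 (6)
stop 4 → [stop 2:17 / stop 3:19 / stop 1:25] → stop 2 (17)
stop 2 → [stop 1:18 / stop 3:23] → stop 1 (18)
stop 1 → [stop 3:8] → stop 3 (8)
Return stop 3→Depot: 18.
Total = 5 + 6 + 17 + 18 + 8 + 18 = 72.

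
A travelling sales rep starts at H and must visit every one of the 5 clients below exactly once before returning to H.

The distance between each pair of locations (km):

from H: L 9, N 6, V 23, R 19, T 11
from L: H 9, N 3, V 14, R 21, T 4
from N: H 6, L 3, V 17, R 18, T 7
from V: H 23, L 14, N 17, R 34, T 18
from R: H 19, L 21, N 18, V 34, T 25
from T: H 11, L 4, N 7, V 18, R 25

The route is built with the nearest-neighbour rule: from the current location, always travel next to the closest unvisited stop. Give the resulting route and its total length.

84 km along H → N → L → T → V → R → H.

At H the remaining stops are N 6, L 9, T 11, R 19, V 23; go to N.
At N the remaining stops are L 3, T 7, V 17, R 18; go to L.
At L the remaining stops are T 4, V 14, R 21; go to T.
At T the remaining stops are V 18, R 25; go to V.
At V the remaining stops are R 34; go to R.
Return R→H: 19.
Total = 6 + 3 + 4 + 18 + 34 + 19 = 84.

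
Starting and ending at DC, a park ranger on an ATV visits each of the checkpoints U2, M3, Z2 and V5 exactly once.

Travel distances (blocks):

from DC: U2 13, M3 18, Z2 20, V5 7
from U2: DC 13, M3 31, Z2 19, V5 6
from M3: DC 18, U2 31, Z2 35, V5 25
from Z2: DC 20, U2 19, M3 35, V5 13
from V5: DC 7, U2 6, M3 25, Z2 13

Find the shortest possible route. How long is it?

With 4 stops there are 4!/2 = 12 distinct round trips (a route and its reverse cost the same).
DC - U2 - M3 - Z2 - V5 - DC: 13+31+35+13+7 = 99
DC - U2 - M3 - V5 - Z2 - DC: 13+31+25+13+20 = 102
DC - U2 - Z2 - M3 - V5 - DC: 13+19+35+25+7 = 99
DC - U2 - Z2 - V5 - M3 - DC: 13+19+13+25+18 = 88
DC - U2 - V5 - M3 - Z2 - DC: 13+6+25+35+20 = 99
DC - U2 - V5 - Z2 - M3 - DC: 13+6+13+35+18 = 85
DC - M3 - U2 - Z2 - V5 - DC: 18+31+19+13+7 = 88
DC - M3 - U2 - V5 - Z2 - DC: 18+31+6+13+20 = 88
DC - M3 - Z2 - U2 - V5 - DC: 18+35+19+6+7 = 85
DC - M3 - V5 - U2 - Z2 - DC: 18+25+6+19+20 = 88
DC - Z2 - U2 - M3 - V5 - DC: 20+19+31+25+7 = 102
DC - Z2 - M3 - U2 - V5 - DC: 20+35+31+6+7 = 99
The minimum is 85.
One optimal route: DC → U2 → V5 → Z2 → M3 → DC (or its reverse).

Minimum total distance: 85 blocks.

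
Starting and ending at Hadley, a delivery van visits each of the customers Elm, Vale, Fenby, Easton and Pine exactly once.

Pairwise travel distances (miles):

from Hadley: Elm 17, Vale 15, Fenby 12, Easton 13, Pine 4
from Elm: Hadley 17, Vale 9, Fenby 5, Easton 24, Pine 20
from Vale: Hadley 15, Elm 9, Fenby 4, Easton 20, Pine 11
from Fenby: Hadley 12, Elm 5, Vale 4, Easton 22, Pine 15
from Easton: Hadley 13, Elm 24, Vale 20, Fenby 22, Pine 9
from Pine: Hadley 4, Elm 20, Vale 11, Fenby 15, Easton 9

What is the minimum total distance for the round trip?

There are 60 distinct closed tours to check (reversals are equivalent).
Hadley-Elm-Vale-Fenby-Easton-Pine-Hadley: 17+9+4+22+9+4 = 65
Hadley-Elm-Vale-Fenby-Pine-Easton-Hadley: 17+9+4+15+9+13 = 67
Hadley-Elm-Vale-Easton-Fenby-Pine-Hadley: 17+9+20+22+15+4 = 87
Hadley-Elm-Vale-Easton-Pine-Fenby-Hadley: 17+9+20+9+15+12 = 82
Hadley-Elm-Vale-Pine-Fenby-Easton-Hadley: 17+9+11+15+22+13 = 87
Hadley-Elm-Vale-Pine-Easton-Fenby-Hadley: 17+9+11+9+22+12 = 80
Hadley-Elm-Fenby-Vale-Easton-Pine-Hadley: 17+5+4+20+9+4 = 59
Hadley-Elm-Fenby-Vale-Pine-Easton-Hadley: 17+5+4+11+9+13 = 59
Hadley-Elm-Fenby-Easton-Vale-Pine-Hadley: 17+5+22+20+11+4 = 79
Hadley-Elm-Fenby-Easton-Pine-Vale-Hadley: 17+5+22+9+11+15 = 79
Hadley-Elm-Fenby-Pine-Vale-Easton-Hadley: 17+5+15+11+20+13 = 81
Hadley-Elm-Fenby-Pine-Easton-Vale-Hadley: 17+5+15+9+20+15 = 81
Hadley-Elm-Easton-Vale-Fenby-Pine-Hadley: 17+24+20+4+15+4 = 84
Hadley-Elm-Easton-Vale-Pine-Fenby-Hadley: 17+24+20+11+15+12 = 99
… (46 more)
The minimum is 59.
One optimal route: Hadley → Elm → Fenby → Vale → Easton → Pine → Hadley (or its reverse).

59 miles — the shortest possible round trip.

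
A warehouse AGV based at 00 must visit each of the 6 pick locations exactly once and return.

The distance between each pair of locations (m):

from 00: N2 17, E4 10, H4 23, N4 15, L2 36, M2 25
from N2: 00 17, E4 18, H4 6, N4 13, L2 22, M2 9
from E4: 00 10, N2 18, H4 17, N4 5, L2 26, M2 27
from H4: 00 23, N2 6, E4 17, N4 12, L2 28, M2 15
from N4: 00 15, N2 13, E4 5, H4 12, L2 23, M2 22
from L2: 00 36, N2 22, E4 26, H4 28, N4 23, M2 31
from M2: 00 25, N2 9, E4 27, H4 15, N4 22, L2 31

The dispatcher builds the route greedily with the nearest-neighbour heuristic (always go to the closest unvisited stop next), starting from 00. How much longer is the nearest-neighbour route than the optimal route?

00: E4=10, N4=15, N2=17, H4=23, M2=25, L2=36 ⇒ E4
E4: N4=5, H4=17, N2=18, L2=26, M2=27 ⇒ N4
N4: H4=12, N2=13, M2=22, L2=23 ⇒ H4
H4: N2=6, M2=15, L2=28 ⇒ N2
N2: M2=9, L2=22 ⇒ M2
M2: L2=31 ⇒ L2
NN route 00 → E4 → N4 → H4 → N2 → M2 → L2 → 00 costs 109.
Optimal: 00 → E4 → N4 → L2 → N2 → H4 → M2 → 00 costs 106 (by enumerating all 360 distinct tours).
Excess = 109 − 106 = 3.

The nearest-neighbour route is 3 m longer than optimal.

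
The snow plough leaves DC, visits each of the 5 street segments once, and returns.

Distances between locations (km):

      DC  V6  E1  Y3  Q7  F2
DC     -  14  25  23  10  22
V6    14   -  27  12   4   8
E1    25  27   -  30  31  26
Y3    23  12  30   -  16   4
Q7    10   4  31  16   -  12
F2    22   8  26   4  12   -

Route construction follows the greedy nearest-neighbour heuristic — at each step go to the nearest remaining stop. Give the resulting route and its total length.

From DC: distances to unvisited — Q7=10, V6=14, F2=22, Y3=23, E1=25. Nearest is Q7 (10).
From Q7: distances to unvisited — V6=4, F2=12, Y3=16, E1=31. Nearest is V6 (4).
From V6: distances to unvisited — F2=8, Y3=12, E1=27. Nearest is F2 (8).
From F2: distances to unvisited — Y3=4, E1=26. Nearest is Y3 (4).
From Y3: distances to unvisited — E1=30. Nearest is E1 (30).
Return E1→DC: 25.
Total = 10 + 4 + 8 + 4 + 30 + 25 = 81.

Total distance 81 km via the nearest-neighbour route DC → Q7 → V6 → F2 → Y3 → E1 → DC.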